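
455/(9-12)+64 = -263/3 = -87.67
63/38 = 1.66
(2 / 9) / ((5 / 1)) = 2 / 45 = 0.04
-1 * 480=-480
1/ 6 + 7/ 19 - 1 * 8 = -851/ 114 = -7.46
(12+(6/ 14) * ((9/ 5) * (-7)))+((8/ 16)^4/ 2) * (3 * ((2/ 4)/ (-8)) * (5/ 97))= 1638837/ 248320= 6.60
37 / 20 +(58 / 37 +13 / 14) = 4.35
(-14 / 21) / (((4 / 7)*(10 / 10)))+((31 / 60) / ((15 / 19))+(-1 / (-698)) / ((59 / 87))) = -9453301 / 18531900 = -0.51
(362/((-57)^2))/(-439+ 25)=-181/672543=-0.00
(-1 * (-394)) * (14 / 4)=1379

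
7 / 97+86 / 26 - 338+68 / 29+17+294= -778017 / 36569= -21.28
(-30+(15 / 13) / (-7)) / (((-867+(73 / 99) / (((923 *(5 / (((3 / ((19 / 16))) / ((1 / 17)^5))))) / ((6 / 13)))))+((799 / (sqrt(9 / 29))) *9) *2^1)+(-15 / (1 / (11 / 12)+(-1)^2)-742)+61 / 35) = -2619334165152792957870 *sqrt(29) / 12039180905282297128869491-25433170755529583475 / 415144169147665418236879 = -0.00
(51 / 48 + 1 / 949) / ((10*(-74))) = -16149 / 11236160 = -0.00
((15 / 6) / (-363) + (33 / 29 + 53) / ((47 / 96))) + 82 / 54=998266831 / 8905842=112.09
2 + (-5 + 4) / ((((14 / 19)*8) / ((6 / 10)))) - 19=-17.10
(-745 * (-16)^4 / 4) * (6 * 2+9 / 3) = -183091200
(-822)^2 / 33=225228 / 11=20475.27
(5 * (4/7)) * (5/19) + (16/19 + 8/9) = 2972/1197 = 2.48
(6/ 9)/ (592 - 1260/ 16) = 8/ 6159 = 0.00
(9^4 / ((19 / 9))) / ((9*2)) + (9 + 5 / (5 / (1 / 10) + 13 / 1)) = 435079 / 2394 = 181.74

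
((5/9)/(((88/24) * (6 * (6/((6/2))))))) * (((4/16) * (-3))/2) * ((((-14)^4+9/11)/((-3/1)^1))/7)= 2112925/243936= 8.66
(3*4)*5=60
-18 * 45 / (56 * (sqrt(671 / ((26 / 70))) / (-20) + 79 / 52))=693225 / 69664 + 1755 * sqrt(305305) / 69664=23.87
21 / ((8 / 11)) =231 / 8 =28.88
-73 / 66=-1.11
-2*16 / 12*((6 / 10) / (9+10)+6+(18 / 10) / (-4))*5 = -1414 / 19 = -74.42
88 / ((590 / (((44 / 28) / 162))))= 242 / 167265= 0.00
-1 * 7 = -7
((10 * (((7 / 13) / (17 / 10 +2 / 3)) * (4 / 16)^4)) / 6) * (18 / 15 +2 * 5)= 245 / 14768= 0.02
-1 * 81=-81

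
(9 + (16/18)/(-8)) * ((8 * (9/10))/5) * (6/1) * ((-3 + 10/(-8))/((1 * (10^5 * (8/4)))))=-51/31250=-0.00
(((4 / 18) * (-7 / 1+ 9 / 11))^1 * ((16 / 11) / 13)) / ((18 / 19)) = -20672 / 127413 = -0.16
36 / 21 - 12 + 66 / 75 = -1646 / 175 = -9.41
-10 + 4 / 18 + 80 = 70.22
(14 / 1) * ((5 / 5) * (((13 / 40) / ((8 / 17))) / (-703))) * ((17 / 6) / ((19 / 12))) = -26299 / 1068560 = -0.02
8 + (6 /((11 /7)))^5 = 131979640 /161051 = 819.49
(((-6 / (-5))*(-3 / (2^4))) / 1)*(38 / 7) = -171 / 140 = -1.22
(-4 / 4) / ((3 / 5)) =-1.67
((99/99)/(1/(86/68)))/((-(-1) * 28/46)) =989/476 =2.08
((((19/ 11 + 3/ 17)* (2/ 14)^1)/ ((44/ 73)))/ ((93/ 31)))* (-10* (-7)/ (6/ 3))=32485/ 6171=5.26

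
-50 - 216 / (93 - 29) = -427 / 8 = -53.38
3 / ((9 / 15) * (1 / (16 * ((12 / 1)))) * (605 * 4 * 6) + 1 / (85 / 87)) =680 / 10517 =0.06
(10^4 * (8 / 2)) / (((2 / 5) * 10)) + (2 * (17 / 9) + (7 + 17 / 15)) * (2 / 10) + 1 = 2250761 / 225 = 10003.38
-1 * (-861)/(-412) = -861/412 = -2.09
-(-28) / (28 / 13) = 13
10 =10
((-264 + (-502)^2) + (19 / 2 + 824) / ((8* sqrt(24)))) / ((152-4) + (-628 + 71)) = -251740 / 409-1667* sqrt(6) / 78528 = -615.55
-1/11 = -0.09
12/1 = 12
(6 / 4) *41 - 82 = -41 / 2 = -20.50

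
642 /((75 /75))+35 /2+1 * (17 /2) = 668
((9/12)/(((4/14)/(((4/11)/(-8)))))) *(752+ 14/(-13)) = -102501/1144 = -89.60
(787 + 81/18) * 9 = 14247/2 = 7123.50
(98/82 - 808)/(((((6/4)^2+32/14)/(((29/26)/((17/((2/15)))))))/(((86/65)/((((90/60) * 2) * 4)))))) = -577493182/3365934975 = -0.17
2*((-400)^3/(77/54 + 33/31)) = -214272000000/4169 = -51396497.96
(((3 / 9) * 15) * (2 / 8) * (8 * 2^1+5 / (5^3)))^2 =160801 / 400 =402.00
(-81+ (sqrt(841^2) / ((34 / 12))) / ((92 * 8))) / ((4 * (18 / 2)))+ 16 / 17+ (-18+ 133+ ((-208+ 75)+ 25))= 428089 / 75072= 5.70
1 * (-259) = -259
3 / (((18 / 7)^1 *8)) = 0.15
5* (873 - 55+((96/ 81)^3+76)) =88146850/ 19683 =4478.32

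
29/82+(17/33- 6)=-13885/2706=-5.13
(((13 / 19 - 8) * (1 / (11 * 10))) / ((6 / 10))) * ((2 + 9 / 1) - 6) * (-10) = 3475 / 627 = 5.54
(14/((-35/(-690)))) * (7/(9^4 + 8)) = 1932/6569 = 0.29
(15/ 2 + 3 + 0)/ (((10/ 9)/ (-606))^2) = 156167109/ 50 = 3123342.18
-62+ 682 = 620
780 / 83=9.40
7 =7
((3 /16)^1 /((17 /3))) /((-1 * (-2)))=9 /544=0.02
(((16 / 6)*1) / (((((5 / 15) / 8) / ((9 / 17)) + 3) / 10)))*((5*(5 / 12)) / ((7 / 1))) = 2400 / 931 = 2.58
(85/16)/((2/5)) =425/32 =13.28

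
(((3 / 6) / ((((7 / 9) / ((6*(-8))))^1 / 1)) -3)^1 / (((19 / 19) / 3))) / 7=-711 / 49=-14.51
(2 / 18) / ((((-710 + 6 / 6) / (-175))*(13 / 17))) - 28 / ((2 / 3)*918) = -4648 / 470067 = -0.01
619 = 619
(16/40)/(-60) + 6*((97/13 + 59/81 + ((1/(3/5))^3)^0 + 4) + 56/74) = 54333371/649350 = 83.67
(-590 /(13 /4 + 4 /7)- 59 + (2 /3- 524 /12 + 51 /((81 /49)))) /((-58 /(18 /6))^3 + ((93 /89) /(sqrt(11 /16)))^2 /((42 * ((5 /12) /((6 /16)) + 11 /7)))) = 9594709145593 /307415891613712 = 0.03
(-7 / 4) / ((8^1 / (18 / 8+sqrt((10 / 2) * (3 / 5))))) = -63 / 128- 7 * sqrt(3) / 32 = -0.87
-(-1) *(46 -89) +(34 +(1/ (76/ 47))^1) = -637/ 76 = -8.38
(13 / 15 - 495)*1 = -7412 / 15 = -494.13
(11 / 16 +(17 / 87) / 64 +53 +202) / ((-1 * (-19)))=1423685 / 105792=13.46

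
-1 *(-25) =25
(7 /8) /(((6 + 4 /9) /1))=63 /464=0.14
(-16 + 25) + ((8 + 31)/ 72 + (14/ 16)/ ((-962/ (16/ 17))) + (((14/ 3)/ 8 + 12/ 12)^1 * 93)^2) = 8514063781/ 392496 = 21692.10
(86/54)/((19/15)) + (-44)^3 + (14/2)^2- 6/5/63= -85133.76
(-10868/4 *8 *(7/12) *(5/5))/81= -38038/243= -156.53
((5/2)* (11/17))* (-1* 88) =-2420/17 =-142.35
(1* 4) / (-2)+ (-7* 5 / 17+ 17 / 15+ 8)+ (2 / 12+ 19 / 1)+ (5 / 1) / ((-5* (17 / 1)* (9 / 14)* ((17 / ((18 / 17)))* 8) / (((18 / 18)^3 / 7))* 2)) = 2381933 / 98260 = 24.24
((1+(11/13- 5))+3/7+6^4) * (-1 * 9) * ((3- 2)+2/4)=-17459.21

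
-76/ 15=-5.07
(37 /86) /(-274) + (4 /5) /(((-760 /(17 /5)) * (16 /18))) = -0.01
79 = 79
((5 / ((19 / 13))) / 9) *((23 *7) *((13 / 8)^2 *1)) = 1768585 / 10944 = 161.60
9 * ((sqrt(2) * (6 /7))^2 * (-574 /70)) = -26568 /245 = -108.44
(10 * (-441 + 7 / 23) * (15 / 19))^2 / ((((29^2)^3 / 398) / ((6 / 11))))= 5520139390080000 / 1249520962668539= 4.42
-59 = -59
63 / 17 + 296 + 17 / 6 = 30859 / 102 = 302.54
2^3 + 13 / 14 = 125 / 14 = 8.93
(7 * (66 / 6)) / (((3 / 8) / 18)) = 3696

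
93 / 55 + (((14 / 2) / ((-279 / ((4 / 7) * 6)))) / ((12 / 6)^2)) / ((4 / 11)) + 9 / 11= 25063 / 10230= 2.45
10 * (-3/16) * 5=-75/8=-9.38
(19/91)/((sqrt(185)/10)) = 38 *sqrt(185)/3367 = 0.15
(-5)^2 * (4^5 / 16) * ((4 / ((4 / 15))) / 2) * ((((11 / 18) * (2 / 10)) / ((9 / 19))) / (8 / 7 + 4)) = 146300 / 243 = 602.06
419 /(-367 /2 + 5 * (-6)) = -838 /427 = -1.96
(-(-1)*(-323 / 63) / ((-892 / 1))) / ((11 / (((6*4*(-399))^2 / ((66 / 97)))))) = 1900162488 / 26983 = 70420.73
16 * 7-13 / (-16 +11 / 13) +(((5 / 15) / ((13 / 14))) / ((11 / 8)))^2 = 4094254721 / 36256077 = 112.93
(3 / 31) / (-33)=-1 / 341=-0.00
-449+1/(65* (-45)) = -1313326/2925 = -449.00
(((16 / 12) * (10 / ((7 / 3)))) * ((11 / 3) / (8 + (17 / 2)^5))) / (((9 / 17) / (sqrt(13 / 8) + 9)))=59840 * sqrt(26) / 268401357 + 239360 / 29822373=0.01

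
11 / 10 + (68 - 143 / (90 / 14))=4217 / 90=46.86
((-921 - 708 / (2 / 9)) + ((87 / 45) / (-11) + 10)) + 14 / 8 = -2702981 / 660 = -4095.43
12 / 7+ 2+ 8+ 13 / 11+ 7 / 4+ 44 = 18063 / 308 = 58.65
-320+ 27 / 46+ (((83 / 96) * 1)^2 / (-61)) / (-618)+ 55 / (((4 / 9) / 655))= 645149467677935 / 7990769664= 80736.84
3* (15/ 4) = 45/ 4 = 11.25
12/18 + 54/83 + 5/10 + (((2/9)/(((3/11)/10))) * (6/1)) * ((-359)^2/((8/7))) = 8236787425/1494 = 5513244.60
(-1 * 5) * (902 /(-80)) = 451 /8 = 56.38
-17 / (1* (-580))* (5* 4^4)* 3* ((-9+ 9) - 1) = -112.55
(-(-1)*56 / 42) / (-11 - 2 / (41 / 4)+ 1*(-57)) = -41 / 2097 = -0.02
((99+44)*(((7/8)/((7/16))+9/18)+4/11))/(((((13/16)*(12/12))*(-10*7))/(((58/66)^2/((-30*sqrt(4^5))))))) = 841/145200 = 0.01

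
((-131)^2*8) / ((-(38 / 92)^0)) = -137288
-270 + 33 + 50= -187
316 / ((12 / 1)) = 79 / 3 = 26.33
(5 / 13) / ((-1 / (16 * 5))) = -400 / 13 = -30.77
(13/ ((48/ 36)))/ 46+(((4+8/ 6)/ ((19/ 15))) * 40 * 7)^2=92323854079/ 66424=1389917.11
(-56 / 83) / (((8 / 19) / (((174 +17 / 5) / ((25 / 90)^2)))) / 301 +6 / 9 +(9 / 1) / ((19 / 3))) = -0.32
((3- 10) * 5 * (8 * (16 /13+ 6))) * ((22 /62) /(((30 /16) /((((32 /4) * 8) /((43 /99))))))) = -978345984 /17329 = -56457.15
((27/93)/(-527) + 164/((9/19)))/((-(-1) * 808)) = 50906011/118802664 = 0.43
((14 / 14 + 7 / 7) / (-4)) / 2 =-1 / 4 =-0.25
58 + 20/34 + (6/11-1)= 10871/187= 58.13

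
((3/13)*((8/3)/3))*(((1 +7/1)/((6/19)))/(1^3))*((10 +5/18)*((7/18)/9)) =196840/85293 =2.31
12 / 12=1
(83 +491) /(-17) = -574 /17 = -33.76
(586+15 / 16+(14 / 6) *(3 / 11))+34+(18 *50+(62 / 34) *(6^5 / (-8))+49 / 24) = -2233723 / 8976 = -248.86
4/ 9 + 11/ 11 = 1.44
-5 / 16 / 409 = -5 / 6544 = -0.00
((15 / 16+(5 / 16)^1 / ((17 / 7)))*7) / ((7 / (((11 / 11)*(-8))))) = -145 / 17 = -8.53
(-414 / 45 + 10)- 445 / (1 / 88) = -195796 / 5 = -39159.20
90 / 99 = 10 / 11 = 0.91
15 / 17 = 0.88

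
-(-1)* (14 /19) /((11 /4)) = 56 /209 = 0.27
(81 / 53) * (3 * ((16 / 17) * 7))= 27216 / 901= 30.21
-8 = -8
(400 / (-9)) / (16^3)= -25 / 2304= -0.01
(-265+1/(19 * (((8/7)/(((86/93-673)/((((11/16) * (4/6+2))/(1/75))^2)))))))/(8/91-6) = 6444984570661/143785207500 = 44.82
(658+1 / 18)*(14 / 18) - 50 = 74815 / 162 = 461.82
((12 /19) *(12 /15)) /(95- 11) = 4 /665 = 0.01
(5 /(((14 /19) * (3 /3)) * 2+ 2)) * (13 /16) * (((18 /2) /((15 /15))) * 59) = 218595 /352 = 621.01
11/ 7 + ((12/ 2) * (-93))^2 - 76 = 2179027/ 7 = 311289.57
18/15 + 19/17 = 197/85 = 2.32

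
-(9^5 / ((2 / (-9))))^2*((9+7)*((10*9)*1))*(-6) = 610047798798960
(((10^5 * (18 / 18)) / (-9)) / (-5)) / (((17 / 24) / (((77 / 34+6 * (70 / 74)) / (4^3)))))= 12486250 / 32079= 389.23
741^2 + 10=549091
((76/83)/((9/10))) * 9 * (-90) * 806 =-55130400/83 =-664221.69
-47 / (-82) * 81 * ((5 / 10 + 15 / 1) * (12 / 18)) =39339 / 82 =479.74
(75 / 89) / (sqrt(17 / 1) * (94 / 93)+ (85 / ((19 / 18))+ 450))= 31058559000 / 19551954477263 - 118344825 * sqrt(17) / 39103908954526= 0.00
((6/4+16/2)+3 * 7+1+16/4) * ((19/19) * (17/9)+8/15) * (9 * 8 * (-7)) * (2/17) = -433384/85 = -5098.64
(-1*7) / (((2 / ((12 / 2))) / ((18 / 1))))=-378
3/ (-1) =-3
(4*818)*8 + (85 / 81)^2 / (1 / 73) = 172268161 / 6561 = 26256.39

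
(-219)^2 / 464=47961 / 464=103.36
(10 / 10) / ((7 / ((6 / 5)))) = 6 / 35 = 0.17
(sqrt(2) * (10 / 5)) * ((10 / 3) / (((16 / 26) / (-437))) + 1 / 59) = -1675883 * sqrt(2) / 354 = -6695.07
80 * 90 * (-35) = -252000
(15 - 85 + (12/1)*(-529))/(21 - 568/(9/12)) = 19254/2209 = 8.72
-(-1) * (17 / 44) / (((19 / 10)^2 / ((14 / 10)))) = 595 / 3971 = 0.15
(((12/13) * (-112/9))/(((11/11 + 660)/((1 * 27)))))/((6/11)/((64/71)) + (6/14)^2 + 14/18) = -625895424/2089654333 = -0.30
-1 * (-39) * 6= 234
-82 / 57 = -1.44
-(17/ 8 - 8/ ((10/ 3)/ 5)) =79/ 8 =9.88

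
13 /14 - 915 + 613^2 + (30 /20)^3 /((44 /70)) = 461827887 /1232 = 374860.30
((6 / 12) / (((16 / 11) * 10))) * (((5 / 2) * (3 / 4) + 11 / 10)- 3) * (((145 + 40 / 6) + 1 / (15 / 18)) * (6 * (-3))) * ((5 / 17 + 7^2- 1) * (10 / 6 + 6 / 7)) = 1097528399 / 3808000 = 288.22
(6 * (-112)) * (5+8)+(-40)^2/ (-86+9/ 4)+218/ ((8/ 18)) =-1107457/ 134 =-8264.60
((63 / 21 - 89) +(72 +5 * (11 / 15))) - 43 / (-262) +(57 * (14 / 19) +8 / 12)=25543 / 786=32.50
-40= -40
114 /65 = 1.75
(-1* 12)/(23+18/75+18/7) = -2100/4517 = -0.46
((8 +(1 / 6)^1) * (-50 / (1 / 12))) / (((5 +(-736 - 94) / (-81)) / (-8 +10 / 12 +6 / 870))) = 16481934 / 7163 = 2300.98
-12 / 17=-0.71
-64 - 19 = -83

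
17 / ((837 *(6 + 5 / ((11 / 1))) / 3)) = 187 / 19809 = 0.01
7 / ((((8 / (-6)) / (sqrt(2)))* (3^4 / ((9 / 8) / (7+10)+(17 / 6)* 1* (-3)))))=8029* sqrt(2) / 14688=0.77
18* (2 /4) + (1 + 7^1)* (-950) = -7591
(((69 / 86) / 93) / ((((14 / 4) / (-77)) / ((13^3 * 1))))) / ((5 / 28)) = -15563548 / 6665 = -2335.12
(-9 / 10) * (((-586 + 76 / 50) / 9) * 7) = 51142 / 125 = 409.14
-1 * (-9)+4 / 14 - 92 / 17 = 461 / 119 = 3.87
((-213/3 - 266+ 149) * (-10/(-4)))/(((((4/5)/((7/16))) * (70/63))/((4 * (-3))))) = 44415/16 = 2775.94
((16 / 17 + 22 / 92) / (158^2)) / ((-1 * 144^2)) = -923 / 404805040128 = -0.00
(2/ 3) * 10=20/ 3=6.67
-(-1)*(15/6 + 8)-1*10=1/2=0.50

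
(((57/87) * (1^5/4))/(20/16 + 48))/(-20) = -19/114260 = -0.00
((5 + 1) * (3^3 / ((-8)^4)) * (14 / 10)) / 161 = 81 / 235520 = 0.00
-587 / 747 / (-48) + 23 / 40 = 106021 / 179280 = 0.59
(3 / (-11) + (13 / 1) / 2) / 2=137 / 44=3.11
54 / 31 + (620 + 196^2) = 1210170 / 31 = 39037.74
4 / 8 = 1 / 2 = 0.50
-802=-802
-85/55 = -1.55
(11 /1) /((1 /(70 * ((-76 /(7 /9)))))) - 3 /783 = -19637641 /261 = -75240.00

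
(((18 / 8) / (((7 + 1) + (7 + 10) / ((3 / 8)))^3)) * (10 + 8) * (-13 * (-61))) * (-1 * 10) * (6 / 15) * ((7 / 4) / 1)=-12140037 / 8192000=-1.48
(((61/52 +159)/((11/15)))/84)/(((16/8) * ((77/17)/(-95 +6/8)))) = -20530985/758912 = -27.05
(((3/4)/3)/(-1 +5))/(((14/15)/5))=75/224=0.33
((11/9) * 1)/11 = 1/9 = 0.11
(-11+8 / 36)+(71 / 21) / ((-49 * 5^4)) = -10.78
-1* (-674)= 674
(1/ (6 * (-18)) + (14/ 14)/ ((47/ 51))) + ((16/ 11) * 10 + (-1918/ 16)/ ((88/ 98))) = -52653731/ 446688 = -117.88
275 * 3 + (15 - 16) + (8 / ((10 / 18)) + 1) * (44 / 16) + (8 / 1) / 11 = 867.08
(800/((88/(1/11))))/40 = 5/242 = 0.02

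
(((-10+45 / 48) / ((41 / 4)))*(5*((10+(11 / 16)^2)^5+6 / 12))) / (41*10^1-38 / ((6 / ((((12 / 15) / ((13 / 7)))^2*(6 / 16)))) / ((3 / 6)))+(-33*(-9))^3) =-424278000520825554618125 / 19959356203647469057212416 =-0.02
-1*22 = -22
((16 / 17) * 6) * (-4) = -384 / 17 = -22.59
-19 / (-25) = 19 / 25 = 0.76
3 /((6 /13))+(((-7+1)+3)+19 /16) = 75 /16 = 4.69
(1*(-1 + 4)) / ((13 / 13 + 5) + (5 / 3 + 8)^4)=243 / 707767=0.00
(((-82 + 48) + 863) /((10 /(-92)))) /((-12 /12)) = 38134 /5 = 7626.80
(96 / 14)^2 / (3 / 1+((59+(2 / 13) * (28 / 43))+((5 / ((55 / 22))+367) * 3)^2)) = 1287936 / 33567974545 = 0.00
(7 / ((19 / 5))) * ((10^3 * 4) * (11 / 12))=385000 / 57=6754.39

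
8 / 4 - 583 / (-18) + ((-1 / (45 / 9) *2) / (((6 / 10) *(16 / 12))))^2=1247 / 36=34.64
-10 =-10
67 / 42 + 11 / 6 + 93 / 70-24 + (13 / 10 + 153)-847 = -24918 / 35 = -711.94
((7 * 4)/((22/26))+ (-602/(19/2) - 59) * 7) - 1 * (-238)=-122367/209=-585.49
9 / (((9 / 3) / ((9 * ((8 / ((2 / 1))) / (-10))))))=-54 / 5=-10.80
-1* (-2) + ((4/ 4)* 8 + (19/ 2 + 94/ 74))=1537/ 74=20.77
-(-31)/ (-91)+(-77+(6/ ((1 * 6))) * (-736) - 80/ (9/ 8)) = -724366/ 819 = -884.45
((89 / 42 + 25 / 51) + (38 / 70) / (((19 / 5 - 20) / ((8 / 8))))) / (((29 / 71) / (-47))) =-296.39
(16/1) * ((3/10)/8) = 3/5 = 0.60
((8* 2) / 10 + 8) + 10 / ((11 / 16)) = 24.15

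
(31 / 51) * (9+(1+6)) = 496 / 51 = 9.73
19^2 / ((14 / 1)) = 361 / 14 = 25.79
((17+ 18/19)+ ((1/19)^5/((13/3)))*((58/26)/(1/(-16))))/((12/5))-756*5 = -18943827420575/5021528772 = -3772.52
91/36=2.53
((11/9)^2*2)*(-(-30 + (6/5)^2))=57596/675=85.33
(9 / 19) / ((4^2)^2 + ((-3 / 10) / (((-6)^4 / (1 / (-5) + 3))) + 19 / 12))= 97200 / 52855967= 0.00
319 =319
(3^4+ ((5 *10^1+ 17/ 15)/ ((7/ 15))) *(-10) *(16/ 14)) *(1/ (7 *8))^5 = -0.00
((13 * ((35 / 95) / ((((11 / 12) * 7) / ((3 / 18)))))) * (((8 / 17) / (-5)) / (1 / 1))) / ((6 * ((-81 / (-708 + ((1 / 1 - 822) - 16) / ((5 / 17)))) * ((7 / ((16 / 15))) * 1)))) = -9855872 / 755456625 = -0.01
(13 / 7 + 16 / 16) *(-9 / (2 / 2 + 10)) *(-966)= 24840 / 11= 2258.18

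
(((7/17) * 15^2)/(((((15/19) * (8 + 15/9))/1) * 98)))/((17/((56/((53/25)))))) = 85500/444193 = 0.19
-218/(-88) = 109/44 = 2.48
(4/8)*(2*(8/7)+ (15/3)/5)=23/14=1.64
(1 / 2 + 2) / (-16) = -5 / 32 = -0.16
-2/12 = -1/6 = -0.17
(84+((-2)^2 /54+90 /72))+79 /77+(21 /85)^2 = 5191845931 /60083100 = 86.41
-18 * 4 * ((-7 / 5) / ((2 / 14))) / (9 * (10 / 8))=1568 / 25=62.72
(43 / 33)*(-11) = -43 / 3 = -14.33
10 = 10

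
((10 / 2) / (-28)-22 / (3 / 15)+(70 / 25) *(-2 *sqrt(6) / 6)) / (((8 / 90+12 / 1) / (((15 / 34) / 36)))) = -231375 / 2071552-35 *sqrt(6) / 36992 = -0.11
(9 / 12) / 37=3 / 148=0.02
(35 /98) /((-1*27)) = -5 /378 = -0.01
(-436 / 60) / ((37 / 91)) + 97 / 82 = -759523 / 45510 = -16.69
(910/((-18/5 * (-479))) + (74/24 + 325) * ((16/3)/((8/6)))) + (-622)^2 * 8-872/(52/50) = 173483706868/56043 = 3095546.40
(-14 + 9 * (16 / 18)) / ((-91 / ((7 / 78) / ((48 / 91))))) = 7 / 624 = 0.01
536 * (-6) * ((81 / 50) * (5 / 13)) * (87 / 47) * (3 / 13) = -855.97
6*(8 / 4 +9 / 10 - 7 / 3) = 3.40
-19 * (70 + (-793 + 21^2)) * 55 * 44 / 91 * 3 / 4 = 9724770 / 91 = 106865.60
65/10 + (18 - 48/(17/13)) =-415/34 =-12.21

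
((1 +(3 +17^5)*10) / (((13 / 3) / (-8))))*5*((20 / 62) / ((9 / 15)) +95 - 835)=3004423971600 / 31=96916902309.68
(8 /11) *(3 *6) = 144 /11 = 13.09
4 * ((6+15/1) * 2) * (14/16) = 147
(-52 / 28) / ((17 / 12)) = -156 / 119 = -1.31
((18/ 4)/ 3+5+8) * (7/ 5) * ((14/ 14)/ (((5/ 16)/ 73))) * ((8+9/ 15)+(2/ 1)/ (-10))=4979184/ 125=39833.47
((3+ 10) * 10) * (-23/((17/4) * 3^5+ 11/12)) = -8970/3101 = -2.89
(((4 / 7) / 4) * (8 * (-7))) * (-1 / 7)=8 / 7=1.14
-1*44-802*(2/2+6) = -5658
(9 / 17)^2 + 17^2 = 83602 / 289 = 289.28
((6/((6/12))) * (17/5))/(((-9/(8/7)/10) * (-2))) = 544/21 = 25.90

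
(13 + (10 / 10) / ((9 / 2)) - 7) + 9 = 137 / 9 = 15.22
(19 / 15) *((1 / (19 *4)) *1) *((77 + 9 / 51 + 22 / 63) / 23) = 361 / 6426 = 0.06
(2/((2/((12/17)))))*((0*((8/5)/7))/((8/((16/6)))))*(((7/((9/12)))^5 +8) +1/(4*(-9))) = 0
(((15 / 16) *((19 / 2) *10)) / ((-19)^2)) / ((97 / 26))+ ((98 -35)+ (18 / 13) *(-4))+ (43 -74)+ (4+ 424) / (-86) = 177620465 / 8241896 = 21.55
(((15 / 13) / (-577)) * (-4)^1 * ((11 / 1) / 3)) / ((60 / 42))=154 / 7501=0.02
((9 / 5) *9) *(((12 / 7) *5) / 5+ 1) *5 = 1539 / 7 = 219.86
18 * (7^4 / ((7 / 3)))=18522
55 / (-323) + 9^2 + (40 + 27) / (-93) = 2406403 / 30039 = 80.11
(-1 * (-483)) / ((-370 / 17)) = -8211 / 370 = -22.19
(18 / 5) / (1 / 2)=36 / 5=7.20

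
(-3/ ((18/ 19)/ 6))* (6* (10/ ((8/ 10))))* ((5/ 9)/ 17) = -2375/ 51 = -46.57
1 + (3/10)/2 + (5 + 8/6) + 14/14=509/60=8.48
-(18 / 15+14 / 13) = -2.28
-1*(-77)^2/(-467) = 12.70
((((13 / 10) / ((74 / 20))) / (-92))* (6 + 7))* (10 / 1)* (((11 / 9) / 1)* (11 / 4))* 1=-102245 / 61272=-1.67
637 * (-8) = -5096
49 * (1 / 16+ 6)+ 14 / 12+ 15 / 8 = 14405 / 48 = 300.10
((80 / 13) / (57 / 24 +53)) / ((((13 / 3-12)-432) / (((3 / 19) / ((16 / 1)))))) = -360 / 144326299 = -0.00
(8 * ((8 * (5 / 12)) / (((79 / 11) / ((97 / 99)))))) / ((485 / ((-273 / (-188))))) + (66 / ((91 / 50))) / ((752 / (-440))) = -64490126 / 3040947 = -21.21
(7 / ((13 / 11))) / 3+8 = 389 / 39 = 9.97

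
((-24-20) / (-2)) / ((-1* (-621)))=22 / 621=0.04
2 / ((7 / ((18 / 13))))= 36 / 91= 0.40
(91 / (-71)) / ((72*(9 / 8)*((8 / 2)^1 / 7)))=-637 / 23004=-0.03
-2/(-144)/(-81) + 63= 367415/5832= 63.00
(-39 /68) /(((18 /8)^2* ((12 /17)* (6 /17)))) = -221 /486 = -0.45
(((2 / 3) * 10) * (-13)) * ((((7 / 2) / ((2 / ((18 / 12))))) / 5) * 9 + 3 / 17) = -14443 / 34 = -424.79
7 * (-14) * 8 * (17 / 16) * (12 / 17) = -588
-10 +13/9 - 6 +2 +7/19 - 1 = -2255/171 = -13.19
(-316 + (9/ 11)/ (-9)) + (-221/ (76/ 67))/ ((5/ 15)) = -752883/ 836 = -900.58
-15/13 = -1.15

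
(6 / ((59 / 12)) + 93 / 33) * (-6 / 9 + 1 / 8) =-34073 / 15576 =-2.19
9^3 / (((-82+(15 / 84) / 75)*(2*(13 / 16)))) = -2449440 / 447707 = -5.47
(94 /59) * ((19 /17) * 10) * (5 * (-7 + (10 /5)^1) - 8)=-587.62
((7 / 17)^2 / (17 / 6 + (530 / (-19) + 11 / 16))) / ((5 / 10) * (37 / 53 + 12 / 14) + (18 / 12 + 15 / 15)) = -54537 / 25696724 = -0.00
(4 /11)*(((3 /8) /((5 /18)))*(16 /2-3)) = 27 /11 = 2.45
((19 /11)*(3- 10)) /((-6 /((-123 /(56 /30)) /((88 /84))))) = -245385 /1936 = -126.75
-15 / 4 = -3.75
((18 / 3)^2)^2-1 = 1295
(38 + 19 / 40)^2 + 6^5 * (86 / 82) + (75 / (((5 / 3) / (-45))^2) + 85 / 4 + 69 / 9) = 12662025283 / 196800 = 64339.56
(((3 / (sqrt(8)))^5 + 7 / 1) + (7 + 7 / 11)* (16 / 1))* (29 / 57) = 2349* sqrt(2) / 4864 + 41209 / 627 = 66.41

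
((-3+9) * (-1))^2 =36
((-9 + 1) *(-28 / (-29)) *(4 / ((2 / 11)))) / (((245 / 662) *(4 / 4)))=-466048 / 1015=-459.16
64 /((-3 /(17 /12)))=-30.22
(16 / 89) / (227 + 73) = 4 / 6675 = 0.00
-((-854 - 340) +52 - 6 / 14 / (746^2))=4448788907 / 3895612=1142.00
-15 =-15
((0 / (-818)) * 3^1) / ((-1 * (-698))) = 0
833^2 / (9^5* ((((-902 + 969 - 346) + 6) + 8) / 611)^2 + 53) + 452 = 514.17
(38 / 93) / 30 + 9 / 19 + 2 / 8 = 78169 / 106020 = 0.74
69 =69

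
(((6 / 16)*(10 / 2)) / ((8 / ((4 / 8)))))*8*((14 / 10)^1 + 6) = 111 / 16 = 6.94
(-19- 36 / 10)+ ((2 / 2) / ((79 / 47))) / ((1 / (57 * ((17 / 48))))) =-66927 / 6320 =-10.59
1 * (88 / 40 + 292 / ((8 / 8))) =1471 / 5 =294.20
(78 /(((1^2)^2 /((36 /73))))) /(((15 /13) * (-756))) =-338 /7665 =-0.04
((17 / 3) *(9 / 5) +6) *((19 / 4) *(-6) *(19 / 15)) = -29241 / 50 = -584.82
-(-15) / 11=15 / 11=1.36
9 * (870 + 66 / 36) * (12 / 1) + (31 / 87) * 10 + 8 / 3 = 8192288 / 87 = 94164.23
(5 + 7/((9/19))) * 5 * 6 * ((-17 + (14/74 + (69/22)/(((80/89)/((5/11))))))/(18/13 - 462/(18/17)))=12618051095/607546808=20.77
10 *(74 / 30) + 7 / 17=1279 / 51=25.08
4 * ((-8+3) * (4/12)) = -20/3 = -6.67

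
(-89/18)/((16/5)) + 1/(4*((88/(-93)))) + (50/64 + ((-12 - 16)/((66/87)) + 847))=2563111/3168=809.06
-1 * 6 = -6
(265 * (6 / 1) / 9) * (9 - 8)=530 / 3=176.67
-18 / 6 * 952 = -2856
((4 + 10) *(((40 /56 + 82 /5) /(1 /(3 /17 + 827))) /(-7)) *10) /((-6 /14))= 33692552 /51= 660638.27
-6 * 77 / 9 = -51.33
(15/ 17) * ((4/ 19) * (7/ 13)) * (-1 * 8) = -3360/ 4199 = -0.80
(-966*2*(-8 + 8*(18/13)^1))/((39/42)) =-1081920/169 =-6401.89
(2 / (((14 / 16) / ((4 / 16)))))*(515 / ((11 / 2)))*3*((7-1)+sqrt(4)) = 98880 / 77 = 1284.16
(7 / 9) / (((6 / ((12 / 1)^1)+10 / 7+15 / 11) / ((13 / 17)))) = 1078 / 5967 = 0.18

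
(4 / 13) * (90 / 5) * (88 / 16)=396 / 13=30.46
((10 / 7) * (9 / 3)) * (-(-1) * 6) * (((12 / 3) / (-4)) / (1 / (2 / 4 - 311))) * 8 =447120 / 7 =63874.29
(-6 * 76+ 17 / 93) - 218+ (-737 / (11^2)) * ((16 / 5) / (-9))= -10306493 / 15345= -671.65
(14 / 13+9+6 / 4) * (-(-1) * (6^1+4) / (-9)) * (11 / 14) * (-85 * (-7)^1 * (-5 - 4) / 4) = 1407175 / 104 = 13530.53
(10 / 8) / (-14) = -5 / 56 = -0.09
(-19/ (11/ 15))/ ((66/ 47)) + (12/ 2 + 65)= 12717/ 242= 52.55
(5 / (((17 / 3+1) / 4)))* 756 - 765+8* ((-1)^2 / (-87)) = 130753 / 87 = 1502.91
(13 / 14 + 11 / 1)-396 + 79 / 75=-402169 / 1050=-383.02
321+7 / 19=6106 / 19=321.37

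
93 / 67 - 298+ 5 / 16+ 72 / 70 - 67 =-13592403 / 37520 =-362.27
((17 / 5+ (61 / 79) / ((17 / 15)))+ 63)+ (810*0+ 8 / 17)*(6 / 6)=67.55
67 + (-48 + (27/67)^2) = 86020/4489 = 19.16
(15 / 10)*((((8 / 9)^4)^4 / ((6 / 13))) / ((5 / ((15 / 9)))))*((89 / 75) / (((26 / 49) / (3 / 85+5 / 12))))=17683850129800429568 / 106317033335374377375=0.17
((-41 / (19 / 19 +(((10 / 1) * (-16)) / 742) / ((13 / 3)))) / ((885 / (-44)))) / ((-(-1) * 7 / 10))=2485912 / 811191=3.06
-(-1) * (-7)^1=-7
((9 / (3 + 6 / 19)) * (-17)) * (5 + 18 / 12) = -4199 / 14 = -299.93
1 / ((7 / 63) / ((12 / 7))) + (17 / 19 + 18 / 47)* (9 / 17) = 1711431 / 106267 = 16.11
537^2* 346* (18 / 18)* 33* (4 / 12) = 1097532414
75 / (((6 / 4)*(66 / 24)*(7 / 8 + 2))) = 1600 / 253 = 6.32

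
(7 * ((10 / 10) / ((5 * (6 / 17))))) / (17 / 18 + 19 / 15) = 357 / 199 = 1.79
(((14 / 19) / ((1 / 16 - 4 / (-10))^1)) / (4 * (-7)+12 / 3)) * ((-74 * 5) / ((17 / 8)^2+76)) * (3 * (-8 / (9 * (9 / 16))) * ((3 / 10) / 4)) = -286720 / 2643489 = -0.11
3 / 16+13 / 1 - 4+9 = 291 / 16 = 18.19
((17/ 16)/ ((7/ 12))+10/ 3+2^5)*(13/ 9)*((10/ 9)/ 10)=40573/ 6804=5.96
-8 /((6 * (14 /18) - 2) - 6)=12 /5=2.40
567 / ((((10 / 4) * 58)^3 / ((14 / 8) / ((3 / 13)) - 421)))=-937629 / 12194500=-0.08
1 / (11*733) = 1 / 8063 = 0.00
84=84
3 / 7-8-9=-116 / 7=-16.57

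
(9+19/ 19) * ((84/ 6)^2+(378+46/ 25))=28792/ 5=5758.40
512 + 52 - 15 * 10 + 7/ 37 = 15325/ 37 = 414.19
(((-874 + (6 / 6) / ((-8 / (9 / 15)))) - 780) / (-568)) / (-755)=-66163 / 17153600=-0.00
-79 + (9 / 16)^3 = -322855 / 4096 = -78.82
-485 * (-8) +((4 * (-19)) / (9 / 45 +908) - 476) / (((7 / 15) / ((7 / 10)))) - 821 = 560425 / 239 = 2344.87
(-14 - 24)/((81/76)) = -2888/81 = -35.65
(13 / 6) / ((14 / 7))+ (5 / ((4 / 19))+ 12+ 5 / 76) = 8413 / 228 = 36.90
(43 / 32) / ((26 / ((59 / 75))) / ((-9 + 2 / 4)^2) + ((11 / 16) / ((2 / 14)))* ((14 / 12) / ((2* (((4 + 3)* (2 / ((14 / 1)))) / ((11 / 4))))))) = 17596632 / 107085779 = 0.16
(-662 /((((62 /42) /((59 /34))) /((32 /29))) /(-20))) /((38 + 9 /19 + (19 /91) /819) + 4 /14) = 185835283058880 /419408663909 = 443.09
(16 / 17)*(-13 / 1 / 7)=-208 / 119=-1.75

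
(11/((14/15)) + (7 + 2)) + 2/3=901/42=21.45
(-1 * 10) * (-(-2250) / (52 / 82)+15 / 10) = -461445 / 13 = -35495.77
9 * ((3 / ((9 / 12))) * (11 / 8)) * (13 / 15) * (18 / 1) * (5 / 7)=551.57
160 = 160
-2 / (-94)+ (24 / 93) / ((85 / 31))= 461 / 3995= 0.12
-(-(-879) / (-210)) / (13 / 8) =1172 / 455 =2.58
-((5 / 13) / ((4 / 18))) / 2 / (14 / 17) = -1.05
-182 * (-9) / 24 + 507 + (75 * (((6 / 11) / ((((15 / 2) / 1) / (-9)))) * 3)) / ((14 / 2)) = 170697 / 308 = 554.21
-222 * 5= -1110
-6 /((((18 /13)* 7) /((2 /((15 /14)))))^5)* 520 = -2471326208 /2989355625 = -0.83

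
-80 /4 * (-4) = 80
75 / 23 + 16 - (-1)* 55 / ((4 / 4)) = 1708 / 23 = 74.26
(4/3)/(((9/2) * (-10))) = -4/135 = -0.03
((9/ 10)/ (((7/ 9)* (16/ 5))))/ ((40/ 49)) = 567/ 1280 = 0.44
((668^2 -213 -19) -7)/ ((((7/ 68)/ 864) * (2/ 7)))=13101255360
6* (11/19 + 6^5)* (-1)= -886530/19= -46659.47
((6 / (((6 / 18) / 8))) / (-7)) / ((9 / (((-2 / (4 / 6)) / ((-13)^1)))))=-48 / 91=-0.53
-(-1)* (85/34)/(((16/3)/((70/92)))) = 525/1472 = 0.36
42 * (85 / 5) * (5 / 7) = 510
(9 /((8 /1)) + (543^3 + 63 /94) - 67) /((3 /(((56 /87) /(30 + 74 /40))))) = 1203974122300 /1116297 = 1078542.83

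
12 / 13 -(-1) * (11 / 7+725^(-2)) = 119316966 / 47831875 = 2.49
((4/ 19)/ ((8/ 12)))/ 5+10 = 956/ 95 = 10.06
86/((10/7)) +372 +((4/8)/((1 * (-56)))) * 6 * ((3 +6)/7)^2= 432.11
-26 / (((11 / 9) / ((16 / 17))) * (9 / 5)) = -2080 / 187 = -11.12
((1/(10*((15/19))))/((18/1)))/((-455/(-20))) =19/61425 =0.00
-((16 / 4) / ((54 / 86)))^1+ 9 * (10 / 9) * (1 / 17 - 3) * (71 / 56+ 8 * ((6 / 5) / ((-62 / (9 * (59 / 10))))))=198.16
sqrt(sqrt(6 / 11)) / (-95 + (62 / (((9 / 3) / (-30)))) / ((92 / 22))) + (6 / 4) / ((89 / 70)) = -23* 11^(3 / 4)* 6^(1 / 4) / 61545 + 105 / 89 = 1.18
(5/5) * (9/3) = 3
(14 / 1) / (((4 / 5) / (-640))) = -11200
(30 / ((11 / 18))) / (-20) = -27 / 11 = -2.45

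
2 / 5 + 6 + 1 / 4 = 6.65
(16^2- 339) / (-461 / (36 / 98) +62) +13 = 280643 / 21473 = 13.07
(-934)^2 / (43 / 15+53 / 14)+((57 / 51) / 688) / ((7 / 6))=7499260774989 / 57187592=131134.40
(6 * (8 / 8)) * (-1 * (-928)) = 5568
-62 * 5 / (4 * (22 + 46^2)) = -155 / 4276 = -0.04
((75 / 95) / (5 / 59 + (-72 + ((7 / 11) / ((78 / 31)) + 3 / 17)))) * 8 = -0.09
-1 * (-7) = 7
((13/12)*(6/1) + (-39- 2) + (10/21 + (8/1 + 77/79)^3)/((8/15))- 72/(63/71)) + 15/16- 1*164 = 8500466515/7888624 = 1077.56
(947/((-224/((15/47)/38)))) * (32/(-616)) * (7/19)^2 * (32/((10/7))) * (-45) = -894915/3546103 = -0.25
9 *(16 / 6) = 24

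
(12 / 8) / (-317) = -3 / 634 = -0.00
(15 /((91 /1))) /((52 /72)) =0.23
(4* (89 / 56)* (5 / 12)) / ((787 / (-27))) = -4005 / 44072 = -0.09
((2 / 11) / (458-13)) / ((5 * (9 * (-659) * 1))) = -2 / 145161225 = -0.00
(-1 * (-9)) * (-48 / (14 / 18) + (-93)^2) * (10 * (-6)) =-32459940 / 7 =-4637134.29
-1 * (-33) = 33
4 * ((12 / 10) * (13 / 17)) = 312 / 85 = 3.67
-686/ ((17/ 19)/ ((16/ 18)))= -104272/ 153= -681.52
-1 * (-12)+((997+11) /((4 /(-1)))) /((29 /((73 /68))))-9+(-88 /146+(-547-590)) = -41168945 /35989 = -1143.93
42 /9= 14 /3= 4.67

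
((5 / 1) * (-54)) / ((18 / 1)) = -15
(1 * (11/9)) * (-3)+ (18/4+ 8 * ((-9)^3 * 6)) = -209947/6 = -34991.17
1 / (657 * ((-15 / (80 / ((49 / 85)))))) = -1360 / 96579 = -0.01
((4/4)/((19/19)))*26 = 26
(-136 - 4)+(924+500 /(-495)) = 77516 /99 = 782.99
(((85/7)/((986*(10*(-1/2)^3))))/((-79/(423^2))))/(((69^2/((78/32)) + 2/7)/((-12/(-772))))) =6978231/39301658255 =0.00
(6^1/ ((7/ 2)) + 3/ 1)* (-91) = -429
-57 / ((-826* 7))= 57 / 5782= 0.01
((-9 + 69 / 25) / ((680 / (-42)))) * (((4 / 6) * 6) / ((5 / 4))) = 13104 / 10625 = 1.23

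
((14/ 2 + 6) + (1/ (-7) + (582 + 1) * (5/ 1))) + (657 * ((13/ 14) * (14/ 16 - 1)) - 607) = 251395/ 112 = 2244.60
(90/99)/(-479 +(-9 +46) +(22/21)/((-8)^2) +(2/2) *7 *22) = -1344/425755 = -0.00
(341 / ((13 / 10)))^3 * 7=277562747000 / 2197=126337162.95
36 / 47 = 0.77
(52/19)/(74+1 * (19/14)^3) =142688/3988385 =0.04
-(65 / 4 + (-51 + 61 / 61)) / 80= 27 / 64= 0.42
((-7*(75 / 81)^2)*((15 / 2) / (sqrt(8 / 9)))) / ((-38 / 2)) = 21875*sqrt(2) / 12312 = 2.51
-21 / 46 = -0.46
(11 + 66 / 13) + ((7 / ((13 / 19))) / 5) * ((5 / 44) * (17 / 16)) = 149397 / 9152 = 16.32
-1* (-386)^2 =-148996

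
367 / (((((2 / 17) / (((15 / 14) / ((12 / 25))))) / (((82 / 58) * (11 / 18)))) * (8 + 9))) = 20689625 / 58464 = 353.89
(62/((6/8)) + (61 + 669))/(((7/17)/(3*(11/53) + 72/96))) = 2709.07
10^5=100000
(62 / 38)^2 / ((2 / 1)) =961 / 722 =1.33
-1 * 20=-20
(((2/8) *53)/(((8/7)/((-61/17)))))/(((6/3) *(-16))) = 22631/17408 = 1.30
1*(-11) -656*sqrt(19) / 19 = -656*sqrt(19) / 19 -11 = -161.50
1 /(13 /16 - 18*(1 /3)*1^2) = -16 /83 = -0.19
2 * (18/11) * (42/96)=63/44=1.43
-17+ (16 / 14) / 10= -591 / 35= -16.89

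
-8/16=-0.50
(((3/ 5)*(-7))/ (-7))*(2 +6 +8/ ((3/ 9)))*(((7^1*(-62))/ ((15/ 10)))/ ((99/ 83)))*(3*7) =-16137856/ 165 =-97805.19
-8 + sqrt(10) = -4.84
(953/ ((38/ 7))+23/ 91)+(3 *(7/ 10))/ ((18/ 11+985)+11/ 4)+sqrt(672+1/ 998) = sqrt(669315686)/ 998+6301322351/ 35842170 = 201.73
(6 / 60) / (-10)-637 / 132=-7979 / 1650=-4.84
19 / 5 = 3.80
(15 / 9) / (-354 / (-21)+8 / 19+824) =133 / 67134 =0.00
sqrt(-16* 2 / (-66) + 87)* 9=3* sqrt(95271) / 11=84.18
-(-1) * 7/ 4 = 7/ 4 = 1.75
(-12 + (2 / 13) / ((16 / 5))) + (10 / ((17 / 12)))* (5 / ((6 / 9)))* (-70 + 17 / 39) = -502487 / 136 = -3694.76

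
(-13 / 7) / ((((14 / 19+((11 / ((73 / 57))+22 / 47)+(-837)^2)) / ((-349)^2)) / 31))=-3199854411767 / 319690217000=-10.01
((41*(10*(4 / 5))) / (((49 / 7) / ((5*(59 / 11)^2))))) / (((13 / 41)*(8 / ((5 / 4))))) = 146289025 / 44044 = 3321.43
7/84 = 1/12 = 0.08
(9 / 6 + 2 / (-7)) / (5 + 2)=17 / 98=0.17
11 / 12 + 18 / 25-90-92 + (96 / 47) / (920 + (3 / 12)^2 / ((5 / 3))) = -187179178169 / 1037802300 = -180.36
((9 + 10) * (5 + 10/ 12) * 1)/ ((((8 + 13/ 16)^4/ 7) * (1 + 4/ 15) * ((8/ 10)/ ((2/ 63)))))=14336000/ 3557287449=0.00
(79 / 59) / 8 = 79 / 472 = 0.17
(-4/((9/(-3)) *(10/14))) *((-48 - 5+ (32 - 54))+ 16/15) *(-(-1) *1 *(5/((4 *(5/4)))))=-31052/225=-138.01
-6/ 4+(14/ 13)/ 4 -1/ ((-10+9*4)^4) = -562433/ 456976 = -1.23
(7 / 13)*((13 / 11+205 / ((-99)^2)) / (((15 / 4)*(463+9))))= 41258 / 112760505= 0.00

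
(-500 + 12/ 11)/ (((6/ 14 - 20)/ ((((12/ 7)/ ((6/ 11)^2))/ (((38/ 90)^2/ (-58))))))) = -2363407200/ 49457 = -47787.11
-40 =-40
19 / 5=3.80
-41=-41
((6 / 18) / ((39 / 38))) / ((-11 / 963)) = -4066 / 143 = -28.43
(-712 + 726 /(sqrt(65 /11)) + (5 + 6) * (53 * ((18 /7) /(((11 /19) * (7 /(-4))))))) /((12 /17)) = -456416 /147 + 2057 * sqrt(715) /130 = -2681.77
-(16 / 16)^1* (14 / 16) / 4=-7 / 32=-0.22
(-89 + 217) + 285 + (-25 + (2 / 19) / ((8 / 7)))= 388.09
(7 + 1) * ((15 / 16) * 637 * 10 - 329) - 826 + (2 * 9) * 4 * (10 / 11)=44382.45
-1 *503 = -503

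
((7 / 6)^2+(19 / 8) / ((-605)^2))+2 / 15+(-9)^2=2174042261 / 26353800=82.49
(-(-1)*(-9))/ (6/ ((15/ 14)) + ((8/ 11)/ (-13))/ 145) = -186615/ 116108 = -1.61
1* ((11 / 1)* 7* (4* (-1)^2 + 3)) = 539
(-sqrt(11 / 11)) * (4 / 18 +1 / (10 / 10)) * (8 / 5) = -88 / 45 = -1.96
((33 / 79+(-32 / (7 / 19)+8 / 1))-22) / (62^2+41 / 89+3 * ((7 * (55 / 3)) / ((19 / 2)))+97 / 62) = -86914018 / 3363179547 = -0.03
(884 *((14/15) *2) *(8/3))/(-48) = -12376/135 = -91.67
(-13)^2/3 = 169/3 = 56.33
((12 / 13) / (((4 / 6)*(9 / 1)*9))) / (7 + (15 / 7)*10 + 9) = 7 / 15327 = 0.00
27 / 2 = 13.50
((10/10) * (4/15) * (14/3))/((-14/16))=-64/45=-1.42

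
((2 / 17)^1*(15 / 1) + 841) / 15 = 14327 / 255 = 56.18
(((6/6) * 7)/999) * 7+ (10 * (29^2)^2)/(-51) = -2355244897/16983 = -138682.50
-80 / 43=-1.86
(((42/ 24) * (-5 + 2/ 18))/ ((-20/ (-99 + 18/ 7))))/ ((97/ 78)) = -6435/ 194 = -33.17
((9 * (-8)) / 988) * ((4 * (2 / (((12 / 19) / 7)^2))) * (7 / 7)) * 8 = -7448 / 13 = -572.92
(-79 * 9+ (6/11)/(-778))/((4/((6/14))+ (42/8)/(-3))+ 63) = -36508464/3624313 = -10.07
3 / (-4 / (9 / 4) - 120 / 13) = -351 / 1288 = -0.27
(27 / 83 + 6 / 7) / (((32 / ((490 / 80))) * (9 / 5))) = 8015 / 63744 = 0.13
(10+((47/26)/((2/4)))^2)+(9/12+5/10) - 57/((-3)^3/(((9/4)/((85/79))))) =825577/28730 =28.74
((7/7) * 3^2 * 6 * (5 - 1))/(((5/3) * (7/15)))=1944/7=277.71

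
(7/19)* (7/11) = 49/209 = 0.23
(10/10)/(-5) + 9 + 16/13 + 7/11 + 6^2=33367/715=46.67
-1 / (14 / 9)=-9 / 14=-0.64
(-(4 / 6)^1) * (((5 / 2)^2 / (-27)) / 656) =25 / 106272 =0.00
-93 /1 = -93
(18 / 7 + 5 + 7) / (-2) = -51 / 7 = -7.29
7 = 7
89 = 89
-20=-20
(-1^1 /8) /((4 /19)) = -19 /32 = -0.59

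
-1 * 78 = -78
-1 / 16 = -0.06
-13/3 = -4.33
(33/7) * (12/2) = 198/7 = 28.29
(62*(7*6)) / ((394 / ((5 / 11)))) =6510 / 2167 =3.00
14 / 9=1.56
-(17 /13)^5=-1419857 /371293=-3.82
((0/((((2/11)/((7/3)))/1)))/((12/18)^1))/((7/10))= 0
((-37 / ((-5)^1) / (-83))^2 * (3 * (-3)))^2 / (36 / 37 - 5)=-5616860517 / 4419556143125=-0.00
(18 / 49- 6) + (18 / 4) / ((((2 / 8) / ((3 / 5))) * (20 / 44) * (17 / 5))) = 5646 / 4165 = 1.36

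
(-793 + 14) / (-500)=779 / 500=1.56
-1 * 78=-78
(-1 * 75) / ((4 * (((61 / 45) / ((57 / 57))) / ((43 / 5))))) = -29025 / 244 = -118.95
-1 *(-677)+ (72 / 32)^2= 682.06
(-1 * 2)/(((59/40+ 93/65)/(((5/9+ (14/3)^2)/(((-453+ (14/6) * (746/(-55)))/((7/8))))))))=3353350/120830137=0.03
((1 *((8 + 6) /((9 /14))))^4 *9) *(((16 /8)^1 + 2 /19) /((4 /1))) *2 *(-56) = -1652883742720 /13851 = -119333170.36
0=0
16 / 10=8 / 5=1.60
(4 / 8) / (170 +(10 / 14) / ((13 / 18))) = 91 / 31120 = 0.00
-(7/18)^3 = -343/5832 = -0.06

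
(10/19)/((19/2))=20/361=0.06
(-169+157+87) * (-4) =-300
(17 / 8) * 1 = 17 / 8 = 2.12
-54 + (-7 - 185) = -246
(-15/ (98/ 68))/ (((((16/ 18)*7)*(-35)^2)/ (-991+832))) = 72981/ 336140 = 0.22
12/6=2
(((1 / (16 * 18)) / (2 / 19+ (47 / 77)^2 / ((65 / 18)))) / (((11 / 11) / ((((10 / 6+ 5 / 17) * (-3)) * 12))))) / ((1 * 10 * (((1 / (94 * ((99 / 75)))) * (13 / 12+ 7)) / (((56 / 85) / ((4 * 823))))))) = -0.00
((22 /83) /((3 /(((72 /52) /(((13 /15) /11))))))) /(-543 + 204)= -7260 /1585051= -0.00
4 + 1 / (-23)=91 / 23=3.96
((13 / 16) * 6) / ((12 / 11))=4.47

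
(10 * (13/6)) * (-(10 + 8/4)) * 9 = -2340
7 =7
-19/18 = -1.06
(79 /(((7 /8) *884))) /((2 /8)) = 632 /1547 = 0.41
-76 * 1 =-76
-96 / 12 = -8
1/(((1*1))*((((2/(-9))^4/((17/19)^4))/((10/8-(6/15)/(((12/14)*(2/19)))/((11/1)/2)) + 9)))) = 1138522441491/458729920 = 2481.90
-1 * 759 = -759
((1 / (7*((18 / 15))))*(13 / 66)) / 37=65 / 102564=0.00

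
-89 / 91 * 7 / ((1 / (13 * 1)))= -89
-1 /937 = -0.00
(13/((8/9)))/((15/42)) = 819/20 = 40.95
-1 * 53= -53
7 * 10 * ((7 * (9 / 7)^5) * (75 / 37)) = 44286750 / 12691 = 3489.62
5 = 5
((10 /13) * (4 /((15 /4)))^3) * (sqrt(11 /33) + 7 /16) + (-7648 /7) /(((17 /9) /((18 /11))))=-10867322944 /11486475 + 8192 * sqrt(3) /26325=-945.56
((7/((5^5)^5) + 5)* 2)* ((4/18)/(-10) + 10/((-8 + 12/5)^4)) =-3881356678903102892989/32199919223785400390625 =-0.12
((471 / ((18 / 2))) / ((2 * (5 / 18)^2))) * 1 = 8478 / 25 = 339.12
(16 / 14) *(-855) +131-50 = -6273 / 7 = -896.14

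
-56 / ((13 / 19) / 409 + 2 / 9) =-559512 / 2237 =-250.12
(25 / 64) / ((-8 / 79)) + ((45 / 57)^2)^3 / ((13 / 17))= -1108758994675 / 313137383936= -3.54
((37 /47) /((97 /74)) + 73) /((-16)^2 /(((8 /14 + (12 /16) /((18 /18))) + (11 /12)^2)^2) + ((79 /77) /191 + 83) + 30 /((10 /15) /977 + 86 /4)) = 2953162751223388327855 /5584635127209883949964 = 0.53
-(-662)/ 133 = 662/ 133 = 4.98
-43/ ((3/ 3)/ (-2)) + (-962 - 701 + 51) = -1526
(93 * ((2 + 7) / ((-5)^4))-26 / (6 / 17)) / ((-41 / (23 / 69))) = 135614 / 230625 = 0.59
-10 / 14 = -5 / 7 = -0.71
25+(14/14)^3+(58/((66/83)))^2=5821963/1089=5346.16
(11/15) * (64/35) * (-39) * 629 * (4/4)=-5756608/175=-32894.90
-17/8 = -2.12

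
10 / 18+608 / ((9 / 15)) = 9125 / 9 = 1013.89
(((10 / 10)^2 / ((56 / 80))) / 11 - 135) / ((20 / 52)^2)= -351013 / 385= -911.72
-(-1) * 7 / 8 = 7 / 8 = 0.88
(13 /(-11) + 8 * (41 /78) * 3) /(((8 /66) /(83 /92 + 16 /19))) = 164.53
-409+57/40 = -16303/40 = -407.58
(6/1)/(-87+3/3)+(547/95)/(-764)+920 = 2871023539/3120940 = 919.92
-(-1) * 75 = 75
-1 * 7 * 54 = -378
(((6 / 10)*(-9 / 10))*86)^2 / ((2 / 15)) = 4043763 / 250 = 16175.05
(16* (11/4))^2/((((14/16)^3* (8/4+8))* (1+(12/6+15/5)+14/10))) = 495616/12691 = 39.05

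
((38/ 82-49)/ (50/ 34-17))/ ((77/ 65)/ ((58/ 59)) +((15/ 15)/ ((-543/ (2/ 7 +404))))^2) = 1.78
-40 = -40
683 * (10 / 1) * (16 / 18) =54640 / 9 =6071.11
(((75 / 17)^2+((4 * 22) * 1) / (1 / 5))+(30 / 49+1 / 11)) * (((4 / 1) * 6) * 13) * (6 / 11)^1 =134186169312 / 1713481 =78312.03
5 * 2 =10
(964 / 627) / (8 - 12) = -0.38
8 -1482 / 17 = -1346 / 17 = -79.18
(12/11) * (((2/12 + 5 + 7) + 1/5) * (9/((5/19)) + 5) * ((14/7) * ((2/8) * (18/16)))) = 163611/550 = 297.47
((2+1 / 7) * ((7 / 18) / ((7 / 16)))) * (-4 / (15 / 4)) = -128 / 63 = -2.03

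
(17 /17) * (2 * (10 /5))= 4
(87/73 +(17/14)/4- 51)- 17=-271871/4088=-66.50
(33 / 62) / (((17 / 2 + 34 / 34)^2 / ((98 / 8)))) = 1617 / 22382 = 0.07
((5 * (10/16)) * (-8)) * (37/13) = -925/13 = -71.15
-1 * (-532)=532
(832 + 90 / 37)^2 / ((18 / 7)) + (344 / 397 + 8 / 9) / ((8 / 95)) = 1324578748822 / 4891437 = 270795.42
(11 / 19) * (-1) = -11 / 19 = -0.58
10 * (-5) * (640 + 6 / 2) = -32150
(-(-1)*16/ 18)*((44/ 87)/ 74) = 0.01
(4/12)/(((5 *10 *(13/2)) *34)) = 1/33150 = 0.00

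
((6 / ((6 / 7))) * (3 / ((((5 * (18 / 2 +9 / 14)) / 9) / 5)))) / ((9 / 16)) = 1568 / 45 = 34.84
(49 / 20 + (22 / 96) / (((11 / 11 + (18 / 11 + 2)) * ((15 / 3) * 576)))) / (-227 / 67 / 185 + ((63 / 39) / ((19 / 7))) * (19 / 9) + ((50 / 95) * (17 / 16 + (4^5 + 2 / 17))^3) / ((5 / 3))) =6113280824157026 / 848991677026671100867869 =0.00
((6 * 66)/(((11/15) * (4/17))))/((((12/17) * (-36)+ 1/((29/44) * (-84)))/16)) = -76032432/52655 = -1443.97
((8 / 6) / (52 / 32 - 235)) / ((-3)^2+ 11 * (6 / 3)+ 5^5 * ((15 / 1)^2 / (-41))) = 656 / 1965542127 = 0.00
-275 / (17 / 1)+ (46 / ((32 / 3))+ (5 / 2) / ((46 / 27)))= -65041 / 6256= -10.40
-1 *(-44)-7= 37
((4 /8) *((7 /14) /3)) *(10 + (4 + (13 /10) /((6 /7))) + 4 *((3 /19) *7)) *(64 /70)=1.52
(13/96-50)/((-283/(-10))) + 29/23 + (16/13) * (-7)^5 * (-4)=336064820539/4061616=82741.65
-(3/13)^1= -3/13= -0.23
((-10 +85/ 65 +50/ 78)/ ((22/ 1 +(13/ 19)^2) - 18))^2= 12849129316/ 3957290649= 3.25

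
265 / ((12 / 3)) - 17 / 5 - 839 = -15523 / 20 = -776.15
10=10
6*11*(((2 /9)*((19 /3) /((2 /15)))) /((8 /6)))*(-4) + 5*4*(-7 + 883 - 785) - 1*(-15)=-255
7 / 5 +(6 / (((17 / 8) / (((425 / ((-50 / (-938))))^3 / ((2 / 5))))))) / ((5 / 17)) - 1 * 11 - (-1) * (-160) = 60820017157192 / 5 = 12164003431438.40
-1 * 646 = -646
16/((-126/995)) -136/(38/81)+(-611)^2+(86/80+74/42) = 17854815551/47880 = 372907.59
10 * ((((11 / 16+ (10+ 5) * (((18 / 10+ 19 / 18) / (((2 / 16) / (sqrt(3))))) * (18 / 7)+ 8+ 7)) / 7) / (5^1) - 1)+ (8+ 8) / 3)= 18113 / 168+ 12336 * sqrt(3) / 49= 543.87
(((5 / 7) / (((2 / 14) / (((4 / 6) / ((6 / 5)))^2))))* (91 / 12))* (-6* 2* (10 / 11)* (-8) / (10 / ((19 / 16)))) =216125 / 1782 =121.28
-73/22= -3.32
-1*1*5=-5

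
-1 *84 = -84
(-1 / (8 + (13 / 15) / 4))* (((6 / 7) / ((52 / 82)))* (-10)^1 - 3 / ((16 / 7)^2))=4923855 / 2871232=1.71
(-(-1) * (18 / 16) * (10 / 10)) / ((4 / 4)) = 9 / 8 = 1.12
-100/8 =-25/2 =-12.50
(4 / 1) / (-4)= -1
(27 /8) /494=27 /3952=0.01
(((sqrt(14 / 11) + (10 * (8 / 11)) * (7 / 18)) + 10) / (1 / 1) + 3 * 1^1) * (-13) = -20371 / 99-13 * sqrt(154) / 11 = -220.43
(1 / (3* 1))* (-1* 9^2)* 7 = -189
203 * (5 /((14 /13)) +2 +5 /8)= 11803 /8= 1475.38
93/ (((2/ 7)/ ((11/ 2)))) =7161/ 4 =1790.25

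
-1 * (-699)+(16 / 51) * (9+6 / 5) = 3511 / 5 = 702.20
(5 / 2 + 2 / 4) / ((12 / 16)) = 4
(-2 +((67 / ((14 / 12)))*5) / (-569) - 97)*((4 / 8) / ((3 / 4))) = -264218 / 3983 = -66.34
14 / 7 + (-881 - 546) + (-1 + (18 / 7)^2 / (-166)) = -5799704 / 4067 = -1426.04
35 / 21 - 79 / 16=-157 / 48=-3.27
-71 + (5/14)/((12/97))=-11443/168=-68.11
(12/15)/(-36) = -1/45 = -0.02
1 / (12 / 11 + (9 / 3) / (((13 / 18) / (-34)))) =-143 / 20040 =-0.01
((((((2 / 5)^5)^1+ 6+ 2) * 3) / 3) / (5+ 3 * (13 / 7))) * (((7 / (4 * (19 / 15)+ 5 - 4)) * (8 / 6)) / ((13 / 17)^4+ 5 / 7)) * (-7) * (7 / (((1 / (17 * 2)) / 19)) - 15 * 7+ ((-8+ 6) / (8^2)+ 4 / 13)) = -54906280417005423 / 1608928165000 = -34126.00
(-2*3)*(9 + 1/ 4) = -111/ 2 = -55.50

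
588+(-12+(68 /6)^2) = 6340 /9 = 704.44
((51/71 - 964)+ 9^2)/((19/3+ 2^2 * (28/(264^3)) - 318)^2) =-82841739790436352/9120583841328783959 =-0.01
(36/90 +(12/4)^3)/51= 137/255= 0.54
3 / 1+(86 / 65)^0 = 4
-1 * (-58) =58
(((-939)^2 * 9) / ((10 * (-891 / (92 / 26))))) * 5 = -2253287 / 143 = -15757.25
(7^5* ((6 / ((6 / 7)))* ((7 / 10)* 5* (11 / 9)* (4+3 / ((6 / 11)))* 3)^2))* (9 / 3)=251812272481 / 48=5246089010.02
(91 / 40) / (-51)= -0.04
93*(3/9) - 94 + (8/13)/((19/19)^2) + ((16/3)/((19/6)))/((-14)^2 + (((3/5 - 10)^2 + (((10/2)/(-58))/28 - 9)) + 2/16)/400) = -24545215919547/393503970301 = -62.38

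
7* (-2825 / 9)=-19775 / 9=-2197.22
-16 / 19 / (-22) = 8 / 209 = 0.04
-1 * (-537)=537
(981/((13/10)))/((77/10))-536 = -438436/1001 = -438.00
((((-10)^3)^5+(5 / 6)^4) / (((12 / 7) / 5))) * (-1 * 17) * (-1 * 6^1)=-771119999999999628125 / 2592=-297499999999999856.53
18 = 18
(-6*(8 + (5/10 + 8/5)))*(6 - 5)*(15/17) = -909/17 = -53.47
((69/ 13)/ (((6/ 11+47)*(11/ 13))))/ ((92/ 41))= 123/ 2092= 0.06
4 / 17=0.24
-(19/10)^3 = -6859/1000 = -6.86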